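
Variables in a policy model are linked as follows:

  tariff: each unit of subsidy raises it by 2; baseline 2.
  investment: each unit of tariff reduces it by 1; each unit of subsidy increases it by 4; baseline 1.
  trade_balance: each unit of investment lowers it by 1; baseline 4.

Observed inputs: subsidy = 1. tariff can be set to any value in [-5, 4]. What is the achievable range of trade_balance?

-6 to 3

Intervening on tariff fixes its value directly, overriding its dependence on subsidy.
Substituting into the investment equation gives investment = -tariff + 5.
Substituting into the trade_balance equation gives trade_balance = tariff - 1.
Linear in tariff, so extremes are at the endpoints: tariff = -5 gives trade_balance = -6; tariff = 4 gives trade_balance = 3.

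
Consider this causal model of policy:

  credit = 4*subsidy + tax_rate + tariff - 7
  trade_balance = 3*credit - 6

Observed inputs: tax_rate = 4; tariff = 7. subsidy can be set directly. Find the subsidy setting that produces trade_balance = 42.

subsidy = 3

Substituting into the credit equation gives credit = 4*subsidy + 4.
Substituting into the trade_balance equation gives trade_balance = 12*subsidy + 6.
Solve 12*subsidy + 6 = 42: subsidy = (42 - 6) / 12 = 3.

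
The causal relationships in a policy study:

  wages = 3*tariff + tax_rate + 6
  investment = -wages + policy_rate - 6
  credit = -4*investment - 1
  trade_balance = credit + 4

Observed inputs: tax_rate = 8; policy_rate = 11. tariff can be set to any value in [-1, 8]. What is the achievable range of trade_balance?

Substituting into the wages equation gives wages = 3*tariff + 14.
investment becomes -3*tariff - 9.
Substituting into the credit equation gives credit = 12*tariff + 35.
trade_balance becomes 12*tariff + 39.
Linear in tariff, so extremes are at the endpoints: tariff = -1 gives trade_balance = 27; tariff = 8 gives trade_balance = 135.

27 to 135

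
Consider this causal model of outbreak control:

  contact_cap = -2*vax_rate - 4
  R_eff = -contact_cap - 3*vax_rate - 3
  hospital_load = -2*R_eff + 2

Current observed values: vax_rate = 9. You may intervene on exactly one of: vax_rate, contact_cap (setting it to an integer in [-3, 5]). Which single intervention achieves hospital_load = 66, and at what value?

Intervening on vax_rate: hospital_load = 2*vax_rate. Reaching 66 requires vax_rate = 33, outside [-3, 5].
Intervening on contact_cap: with other inputs at their observed values, hospital_load = 2*contact_cap + 62. Solving for 66 gives contact_cap = 2, within [-3, 5].

set contact_cap = 2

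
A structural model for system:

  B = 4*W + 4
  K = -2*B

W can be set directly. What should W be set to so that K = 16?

Substituting into the K equation gives K = -8*W - 8.
Solve -8*W - 8 = 16: W = (16 + 8) / -8 = -3.

W = -3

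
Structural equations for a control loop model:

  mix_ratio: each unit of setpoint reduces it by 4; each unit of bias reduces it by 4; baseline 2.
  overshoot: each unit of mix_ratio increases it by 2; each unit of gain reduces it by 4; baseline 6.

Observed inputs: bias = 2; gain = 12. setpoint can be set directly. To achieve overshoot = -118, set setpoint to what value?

setpoint = 8

Substituting into the mix_ratio equation gives mix_ratio = -4*setpoint - 6.
Substituting into the overshoot equation gives overshoot = -8*setpoint - 54.
Solve -8*setpoint - 54 = -118: setpoint = (-118 + 54) / -8 = 8.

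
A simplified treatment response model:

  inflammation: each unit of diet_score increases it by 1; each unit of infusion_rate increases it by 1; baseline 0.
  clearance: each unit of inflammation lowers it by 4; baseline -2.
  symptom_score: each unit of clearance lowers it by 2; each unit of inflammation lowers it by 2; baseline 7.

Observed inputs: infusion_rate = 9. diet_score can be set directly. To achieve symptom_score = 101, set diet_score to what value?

diet_score = 6

Substituting into the inflammation equation gives inflammation = diet_score + 9.
This gives clearance = -4*diet_score - 38.
Substituting into the symptom_score equation gives symptom_score = 6*diet_score + 65.
Solve 6*diet_score + 65 = 101: diet_score = (101 - 65) / 6 = 6.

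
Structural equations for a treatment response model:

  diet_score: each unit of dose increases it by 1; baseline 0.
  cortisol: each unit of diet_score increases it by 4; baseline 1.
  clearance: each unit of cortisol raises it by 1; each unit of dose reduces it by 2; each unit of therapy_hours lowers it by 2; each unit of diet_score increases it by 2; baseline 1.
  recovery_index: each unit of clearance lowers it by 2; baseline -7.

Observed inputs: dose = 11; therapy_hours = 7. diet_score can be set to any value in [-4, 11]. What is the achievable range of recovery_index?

Intervening on diet_score fixes its value directly, overriding its dependence on dose.
Substituting into the clearance equation gives clearance = 6*diet_score - 34.
recovery_index becomes -12*diet_score + 61.
Linear in diet_score, so extremes are at the endpoints: diet_score = -4 gives recovery_index = 109; diet_score = 11 gives recovery_index = -71.

-71 to 109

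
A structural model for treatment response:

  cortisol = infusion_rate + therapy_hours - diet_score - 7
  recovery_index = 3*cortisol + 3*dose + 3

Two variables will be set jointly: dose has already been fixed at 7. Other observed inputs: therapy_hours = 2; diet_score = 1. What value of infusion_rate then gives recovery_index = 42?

With dose held at 7:
Substituting into the cortisol equation gives cortisol = infusion_rate - 6.
Substituting into the recovery_index equation gives recovery_index = 3*infusion_rate + 6.
Solve 3*infusion_rate + 6 = 42: infusion_rate = (42 - 6) / 3 = 12.

infusion_rate = 12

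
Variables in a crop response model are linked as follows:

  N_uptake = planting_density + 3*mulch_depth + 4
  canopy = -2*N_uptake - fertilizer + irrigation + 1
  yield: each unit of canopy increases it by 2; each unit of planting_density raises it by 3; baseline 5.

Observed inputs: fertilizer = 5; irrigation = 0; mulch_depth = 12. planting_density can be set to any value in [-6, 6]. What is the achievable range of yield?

Substituting into the N_uptake equation gives N_uptake = planting_density + 40.
Substituting into the canopy equation gives canopy = -2*planting_density - 84.
yield becomes -planting_density - 163.
Linear in planting_density, so extremes are at the endpoints: planting_density = -6 gives yield = -157; planting_density = 6 gives yield = -169.

-169 to -157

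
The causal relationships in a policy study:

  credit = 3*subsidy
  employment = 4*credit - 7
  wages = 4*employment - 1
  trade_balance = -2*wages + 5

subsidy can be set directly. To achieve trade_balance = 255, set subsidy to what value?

Substituting into the employment equation gives employment = 12*subsidy - 7.
wages becomes 48*subsidy - 29.
So trade_balance = -96*subsidy + 63.
Solve -96*subsidy + 63 = 255: subsidy = (255 - 63) / -96 = -2.

subsidy = -2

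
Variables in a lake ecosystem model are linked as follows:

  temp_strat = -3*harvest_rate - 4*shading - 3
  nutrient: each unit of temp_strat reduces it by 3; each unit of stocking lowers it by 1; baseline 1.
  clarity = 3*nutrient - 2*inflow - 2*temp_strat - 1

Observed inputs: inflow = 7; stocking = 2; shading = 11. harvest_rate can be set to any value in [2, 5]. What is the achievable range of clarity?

Substituting into the temp_strat equation gives temp_strat = -3*harvest_rate - 47.
So nutrient = 9*harvest_rate + 140.
This gives clarity = 33*harvest_rate + 499.
Linear in harvest_rate, so extremes are at the endpoints: harvest_rate = 2 gives clarity = 565; harvest_rate = 5 gives clarity = 664.

565 to 664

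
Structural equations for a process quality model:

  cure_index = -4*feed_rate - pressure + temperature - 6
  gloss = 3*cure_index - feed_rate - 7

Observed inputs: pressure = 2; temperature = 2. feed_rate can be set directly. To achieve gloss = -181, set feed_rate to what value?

feed_rate = 12

Substituting into the cure_index equation gives cure_index = -4*feed_rate - 6.
Substituting into the gloss equation gives gloss = -13*feed_rate - 25.
Solve -13*feed_rate - 25 = -181: feed_rate = (-181 + 25) / -13 = 12.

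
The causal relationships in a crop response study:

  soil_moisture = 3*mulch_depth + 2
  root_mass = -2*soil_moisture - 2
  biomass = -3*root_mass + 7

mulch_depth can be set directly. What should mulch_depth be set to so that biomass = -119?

mulch_depth = -8

Substituting into the root_mass equation gives root_mass = -6*mulch_depth - 6.
biomass becomes 18*mulch_depth + 25.
Solve 18*mulch_depth + 25 = -119: mulch_depth = (-119 - 25) / 18 = -8.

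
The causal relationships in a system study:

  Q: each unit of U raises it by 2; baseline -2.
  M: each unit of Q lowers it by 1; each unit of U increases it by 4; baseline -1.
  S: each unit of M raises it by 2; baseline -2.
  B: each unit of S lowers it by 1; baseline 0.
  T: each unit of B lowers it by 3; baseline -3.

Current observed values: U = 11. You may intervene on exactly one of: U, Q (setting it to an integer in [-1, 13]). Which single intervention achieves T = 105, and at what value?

set U = 9

Intervening on U: with other inputs at their observed values, T = 12*U - 3. Solving for 105 gives U = 9, within [-1, 13].
Intervening on Q: T = -6*Q + 249. Reaching 105 requires Q = 24, outside [-1, 13].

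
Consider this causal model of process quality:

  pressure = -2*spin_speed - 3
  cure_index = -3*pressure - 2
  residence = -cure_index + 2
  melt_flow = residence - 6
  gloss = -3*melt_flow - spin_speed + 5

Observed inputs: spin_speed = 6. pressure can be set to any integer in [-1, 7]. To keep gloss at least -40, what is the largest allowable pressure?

pressure = 5

Intervening on pressure fixes its value directly, overriding its dependence on spin_speed.
Substituting into the residence equation gives residence = 3*pressure + 4.
Substituting into the melt_flow equation gives melt_flow = 3*pressure - 2.
So gloss = -9*pressure + 5.
Require -9*pressure + 5 ≥ -40, so pressure ≤ 5.
The largest integer in [-1, 7] satisfying this is 5.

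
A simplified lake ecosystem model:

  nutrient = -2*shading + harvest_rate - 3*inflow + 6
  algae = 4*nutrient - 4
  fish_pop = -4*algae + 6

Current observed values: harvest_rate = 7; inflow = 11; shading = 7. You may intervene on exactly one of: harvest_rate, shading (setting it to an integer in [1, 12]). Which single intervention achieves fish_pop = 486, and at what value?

set harvest_rate = 12

Intervening on harvest_rate: with other inputs at their observed values, fish_pop = -16*harvest_rate + 678. Solving for 486 gives harvest_rate = 12, within [1, 12].
Intervening on shading: fish_pop = 32*shading + 342. Reaching 486 requires shading = 9/2, not an integer.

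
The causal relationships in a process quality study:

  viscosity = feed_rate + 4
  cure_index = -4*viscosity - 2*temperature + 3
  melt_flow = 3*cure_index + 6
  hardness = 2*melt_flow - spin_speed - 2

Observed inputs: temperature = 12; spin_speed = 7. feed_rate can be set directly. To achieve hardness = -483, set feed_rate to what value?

feed_rate = 11

Substituting into the cure_index equation gives cure_index = -4*feed_rate - 37.
Substituting into the melt_flow equation gives melt_flow = -12*feed_rate - 105.
Substituting into the hardness equation gives hardness = -24*feed_rate - 219.
Solve -24*feed_rate - 219 = -483: feed_rate = (-483 + 219) / -24 = 11.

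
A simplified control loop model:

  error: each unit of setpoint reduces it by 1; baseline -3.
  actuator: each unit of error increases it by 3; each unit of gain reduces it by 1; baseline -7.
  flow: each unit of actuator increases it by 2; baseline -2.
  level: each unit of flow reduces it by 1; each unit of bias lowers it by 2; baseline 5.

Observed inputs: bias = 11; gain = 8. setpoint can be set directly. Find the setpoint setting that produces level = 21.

setpoint = -2

Substituting into the actuator equation gives actuator = -3*setpoint - 24.
So flow = -6*setpoint - 50.
This gives level = 6*setpoint + 33.
Solve 6*setpoint + 33 = 21: setpoint = (21 - 33) / 6 = -2.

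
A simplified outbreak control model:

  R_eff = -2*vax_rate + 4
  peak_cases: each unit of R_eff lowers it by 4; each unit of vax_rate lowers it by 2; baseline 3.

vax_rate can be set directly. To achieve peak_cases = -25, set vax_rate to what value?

Substituting into the peak_cases equation gives peak_cases = 6*vax_rate - 13.
Solve 6*vax_rate - 13 = -25: vax_rate = (-25 + 13) / 6 = -2.

vax_rate = -2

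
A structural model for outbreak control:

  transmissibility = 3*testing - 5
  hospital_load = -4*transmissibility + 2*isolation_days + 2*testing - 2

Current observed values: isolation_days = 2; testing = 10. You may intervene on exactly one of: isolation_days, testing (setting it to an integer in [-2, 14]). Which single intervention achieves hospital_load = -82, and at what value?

set isolation_days = 0

Intervening on isolation_days: with other inputs at their observed values, hospital_load = 2*isolation_days - 82. Solving for -82 gives isolation_days = 0, within [-2, 14].
Intervening on testing: hospital_load = -10*testing + 22. Reaching -82 requires testing = 52/5, not an integer.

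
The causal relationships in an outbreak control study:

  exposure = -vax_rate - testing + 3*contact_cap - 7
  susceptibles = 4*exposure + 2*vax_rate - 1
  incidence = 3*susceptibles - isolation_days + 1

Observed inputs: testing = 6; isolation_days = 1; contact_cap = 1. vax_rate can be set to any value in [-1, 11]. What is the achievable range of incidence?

-189 to -117

Substituting into the exposure equation gives exposure = -vax_rate - 10.
Substituting into the susceptibles equation gives susceptibles = -2*vax_rate - 41.
So incidence = -6*vax_rate - 123.
Linear in vax_rate, so extremes are at the endpoints: vax_rate = -1 gives incidence = -117; vax_rate = 11 gives incidence = -189.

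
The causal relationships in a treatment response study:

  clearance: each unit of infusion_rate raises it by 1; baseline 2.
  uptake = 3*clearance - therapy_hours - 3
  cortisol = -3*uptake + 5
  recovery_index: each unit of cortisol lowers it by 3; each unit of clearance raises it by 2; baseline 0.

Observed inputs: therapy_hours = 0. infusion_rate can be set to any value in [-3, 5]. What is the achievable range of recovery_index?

-71 to 161

Substituting into the uptake equation gives uptake = 3*infusion_rate + 3.
Substituting into the cortisol equation gives cortisol = -9*infusion_rate - 4.
Substituting into the recovery_index equation gives recovery_index = 29*infusion_rate + 16.
Linear in infusion_rate, so extremes are at the endpoints: infusion_rate = -3 gives recovery_index = -71; infusion_rate = 5 gives recovery_index = 161.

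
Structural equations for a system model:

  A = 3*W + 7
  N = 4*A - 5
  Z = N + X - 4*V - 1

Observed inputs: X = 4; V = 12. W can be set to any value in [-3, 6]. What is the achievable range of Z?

-58 to 50

Substituting into the N equation gives N = 12*W + 23.
Substituting into the Z equation gives Z = 12*W - 22.
Linear in W, so extremes are at the endpoints: W = -3 gives Z = -58; W = 6 gives Z = 50.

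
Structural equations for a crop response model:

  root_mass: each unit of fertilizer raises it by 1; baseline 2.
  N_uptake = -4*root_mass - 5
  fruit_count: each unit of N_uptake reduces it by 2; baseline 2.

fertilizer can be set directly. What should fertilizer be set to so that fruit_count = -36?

fertilizer = -8

Substituting into the N_uptake equation gives N_uptake = -4*fertilizer - 13.
fruit_count becomes 8*fertilizer + 28.
Solve 8*fertilizer + 28 = -36: fertilizer = (-36 - 28) / 8 = -8.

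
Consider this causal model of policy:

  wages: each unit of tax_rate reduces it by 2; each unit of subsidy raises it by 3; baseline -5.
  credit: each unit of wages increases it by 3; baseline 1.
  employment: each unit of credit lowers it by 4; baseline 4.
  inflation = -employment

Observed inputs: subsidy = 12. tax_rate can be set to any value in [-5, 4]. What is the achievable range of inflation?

276 to 492

Substituting into the wages equation gives wages = -2*tax_rate + 31.
Substituting into the credit equation gives credit = -6*tax_rate + 94.
Substituting into the employment equation gives employment = 24*tax_rate - 372.
Substituting into the inflation equation gives inflation = -24*tax_rate + 372.
Linear in tax_rate, so extremes are at the endpoints: tax_rate = -5 gives inflation = 492; tax_rate = 4 gives inflation = 276.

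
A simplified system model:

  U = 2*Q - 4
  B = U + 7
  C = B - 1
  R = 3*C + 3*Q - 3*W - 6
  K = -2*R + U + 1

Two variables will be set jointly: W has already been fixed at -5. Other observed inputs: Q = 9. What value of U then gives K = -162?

With W held at -5:
Intervening on U fixes its value directly, overriding its dependence on Q.
Substituting into the C equation gives C = U + 6.
So R = 3*U + 54.
This gives K = -5*U - 107.
Solve -5*U - 107 = -162: U = (-162 + 107) / -5 = 11.

U = 11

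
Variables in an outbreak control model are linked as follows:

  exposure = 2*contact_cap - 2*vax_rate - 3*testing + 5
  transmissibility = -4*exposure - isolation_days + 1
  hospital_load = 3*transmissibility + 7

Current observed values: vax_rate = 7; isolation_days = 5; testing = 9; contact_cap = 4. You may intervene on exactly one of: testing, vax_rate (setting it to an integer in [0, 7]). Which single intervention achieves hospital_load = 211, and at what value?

Intervening on testing: hospital_load = 36*testing + 7. Reaching 211 requires testing = 17/3, not an integer.
Intervening on vax_rate: with other inputs at their observed values, hospital_load = 24*vax_rate + 163. Solving for 211 gives vax_rate = 2, within [0, 7].

set vax_rate = 2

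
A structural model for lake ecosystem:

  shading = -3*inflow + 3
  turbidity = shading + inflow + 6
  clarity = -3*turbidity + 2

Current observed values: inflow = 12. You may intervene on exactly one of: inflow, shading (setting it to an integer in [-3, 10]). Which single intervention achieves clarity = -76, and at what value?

set shading = 8

Intervening on inflow: clarity = 6*inflow - 25. Reaching -76 requires inflow = -17/2, not an integer.
Intervening on shading: with other inputs at their observed values, clarity = -3*shading - 52. Solving for -76 gives shading = 8, within [-3, 10].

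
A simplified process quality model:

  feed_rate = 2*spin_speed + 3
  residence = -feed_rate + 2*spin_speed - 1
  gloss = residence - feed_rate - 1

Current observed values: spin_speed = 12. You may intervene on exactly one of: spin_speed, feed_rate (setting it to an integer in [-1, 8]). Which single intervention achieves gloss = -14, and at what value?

set spin_speed = 3

Intervening on spin_speed: with other inputs at their observed values, gloss = -2*spin_speed - 8. Solving for -14 gives spin_speed = 3, within [-1, 8].
Intervening on feed_rate: gloss = -2*feed_rate + 22. Reaching -14 requires feed_rate = 18, outside [-1, 8].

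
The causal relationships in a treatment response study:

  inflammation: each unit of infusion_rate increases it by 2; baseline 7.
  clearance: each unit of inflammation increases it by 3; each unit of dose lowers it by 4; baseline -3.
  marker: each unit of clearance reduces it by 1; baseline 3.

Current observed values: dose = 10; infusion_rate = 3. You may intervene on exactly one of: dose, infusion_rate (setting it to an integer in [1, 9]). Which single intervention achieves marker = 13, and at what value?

Intervening on dose: marker = 4*dose - 33. Reaching 13 requires dose = 23/2, not an integer.
Intervening on infusion_rate: with other inputs at their observed values, marker = -6*infusion_rate + 25. Solving for 13 gives infusion_rate = 2, within [1, 9].

set infusion_rate = 2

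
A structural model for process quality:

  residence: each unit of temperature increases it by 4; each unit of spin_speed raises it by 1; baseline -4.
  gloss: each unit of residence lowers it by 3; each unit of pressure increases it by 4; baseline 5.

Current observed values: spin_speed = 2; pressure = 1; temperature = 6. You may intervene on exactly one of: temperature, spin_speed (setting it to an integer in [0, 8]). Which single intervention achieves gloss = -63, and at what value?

set spin_speed = 4

Intervening on temperature: gloss = -12*temperature + 15. Reaching -63 requires temperature = 13/2, not an integer.
Intervening on spin_speed: with other inputs at their observed values, gloss = -3*spin_speed - 51. Solving for -63 gives spin_speed = 4, within [0, 8].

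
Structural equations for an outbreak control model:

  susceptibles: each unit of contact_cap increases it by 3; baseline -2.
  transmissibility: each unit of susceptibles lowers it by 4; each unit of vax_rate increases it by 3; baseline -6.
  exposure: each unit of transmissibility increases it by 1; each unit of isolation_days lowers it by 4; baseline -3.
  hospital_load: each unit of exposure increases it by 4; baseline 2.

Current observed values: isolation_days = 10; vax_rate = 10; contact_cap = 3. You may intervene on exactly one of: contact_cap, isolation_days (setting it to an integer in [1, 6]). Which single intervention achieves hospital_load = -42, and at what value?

Intervening on contact_cap: hospital_load = -48*contact_cap - 42. Reaching -42 requires contact_cap = 0, outside [1, 6].
Intervening on isolation_days: with other inputs at their observed values, hospital_load = -16*isolation_days - 26. Solving for -42 gives isolation_days = 1, within [1, 6].

set isolation_days = 1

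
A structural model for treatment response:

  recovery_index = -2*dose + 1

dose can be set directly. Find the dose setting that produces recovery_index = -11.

Solve -2*dose + 1 = -11: dose = (-11 - 1) / -2 = 6.

dose = 6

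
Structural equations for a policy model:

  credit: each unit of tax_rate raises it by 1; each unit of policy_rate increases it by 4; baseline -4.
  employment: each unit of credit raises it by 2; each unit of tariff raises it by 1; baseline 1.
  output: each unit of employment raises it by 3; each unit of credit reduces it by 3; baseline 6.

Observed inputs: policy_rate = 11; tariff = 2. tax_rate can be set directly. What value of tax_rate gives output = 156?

Substituting into the credit equation gives credit = tax_rate + 40.
So employment = 2*tax_rate + 83.
This gives output = 3*tax_rate + 135.
Solve 3*tax_rate + 135 = 156: tax_rate = (156 - 135) / 3 = 7.

tax_rate = 7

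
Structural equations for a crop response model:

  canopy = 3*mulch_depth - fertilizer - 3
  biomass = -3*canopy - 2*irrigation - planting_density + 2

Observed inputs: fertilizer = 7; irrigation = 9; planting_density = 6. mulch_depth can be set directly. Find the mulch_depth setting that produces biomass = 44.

Substituting into the canopy equation gives canopy = 3*mulch_depth - 10.
Substituting into the biomass equation gives biomass = -9*mulch_depth + 8.
Solve -9*mulch_depth + 8 = 44: mulch_depth = (44 - 8) / -9 = -4.

mulch_depth = -4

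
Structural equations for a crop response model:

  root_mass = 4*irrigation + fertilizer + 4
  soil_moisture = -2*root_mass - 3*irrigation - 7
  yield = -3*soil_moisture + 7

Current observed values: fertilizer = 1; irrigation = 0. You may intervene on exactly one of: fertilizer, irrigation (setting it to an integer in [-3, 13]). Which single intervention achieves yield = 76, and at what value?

Intervening on fertilizer: with other inputs at their observed values, yield = 6*fertilizer + 52. Solving for 76 gives fertilizer = 4, within [-3, 13].
Intervening on irrigation: yield = 33*irrigation + 58. Reaching 76 requires irrigation = 6/11, not an integer.

set fertilizer = 4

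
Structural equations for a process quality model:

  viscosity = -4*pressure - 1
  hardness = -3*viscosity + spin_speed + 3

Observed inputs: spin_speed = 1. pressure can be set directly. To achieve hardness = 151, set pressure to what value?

Substituting into the hardness equation gives hardness = 12*pressure + 7.
Solve 12*pressure + 7 = 151: pressure = (151 - 7) / 12 = 12.

pressure = 12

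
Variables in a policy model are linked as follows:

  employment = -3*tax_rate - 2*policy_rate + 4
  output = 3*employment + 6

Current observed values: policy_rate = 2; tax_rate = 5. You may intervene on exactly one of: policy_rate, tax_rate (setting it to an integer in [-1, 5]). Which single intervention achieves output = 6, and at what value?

Intervening on policy_rate: output = -6*policy_rate - 27. Reaching 6 requires policy_rate = -11/2, not an integer.
Intervening on tax_rate: with other inputs at their observed values, output = -9*tax_rate + 6. Solving for 6 gives tax_rate = 0, within [-1, 5].

set tax_rate = 0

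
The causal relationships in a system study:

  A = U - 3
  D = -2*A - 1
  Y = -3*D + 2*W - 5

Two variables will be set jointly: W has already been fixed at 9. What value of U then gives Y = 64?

U = 11

With W held at 9:
Substituting into the D equation gives D = -2*U + 5.
This gives Y = 6*U - 2.
Solve 6*U - 2 = 64: U = (64 + 2) / 6 = 11.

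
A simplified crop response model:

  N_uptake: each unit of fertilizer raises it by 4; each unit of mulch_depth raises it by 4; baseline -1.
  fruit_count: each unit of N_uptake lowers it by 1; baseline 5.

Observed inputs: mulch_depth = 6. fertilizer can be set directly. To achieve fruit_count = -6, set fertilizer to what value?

Substituting into the N_uptake equation gives N_uptake = 4*fertilizer + 23.
Substituting into the fruit_count equation gives fruit_count = -4*fertilizer - 18.
Solve -4*fertilizer - 18 = -6: fertilizer = (-6 + 18) / -4 = -3.

fertilizer = -3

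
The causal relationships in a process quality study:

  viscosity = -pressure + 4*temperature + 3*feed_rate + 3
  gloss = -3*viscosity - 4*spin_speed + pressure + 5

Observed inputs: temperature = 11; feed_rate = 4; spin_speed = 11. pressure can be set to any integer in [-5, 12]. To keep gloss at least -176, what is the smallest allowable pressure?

Substituting into the viscosity equation gives viscosity = -pressure + 59.
So gloss = 4*pressure - 216.
Require 4*pressure - 216 ≥ -176, so pressure ≥ 10.
The smallest integer in [-5, 12] satisfying this is 10.

pressure = 10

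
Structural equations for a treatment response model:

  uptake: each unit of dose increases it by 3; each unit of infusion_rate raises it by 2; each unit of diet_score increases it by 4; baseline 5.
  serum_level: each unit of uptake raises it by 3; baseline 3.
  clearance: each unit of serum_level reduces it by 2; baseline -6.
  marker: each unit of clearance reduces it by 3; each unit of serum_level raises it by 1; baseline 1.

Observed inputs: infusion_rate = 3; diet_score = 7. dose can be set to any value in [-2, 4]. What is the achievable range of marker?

733 to 1111

Substituting into the uptake equation gives uptake = 3*dose + 39.
So serum_level = 9*dose + 120.
Substituting into the clearance equation gives clearance = -18*dose - 246.
marker becomes 63*dose + 859.
Linear in dose, so extremes are at the endpoints: dose = -2 gives marker = 733; dose = 4 gives marker = 1111.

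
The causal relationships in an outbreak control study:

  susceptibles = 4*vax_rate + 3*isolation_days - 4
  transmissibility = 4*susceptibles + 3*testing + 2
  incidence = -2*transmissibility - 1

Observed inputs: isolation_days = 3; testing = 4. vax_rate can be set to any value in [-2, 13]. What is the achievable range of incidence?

-485 to -5

Substituting into the susceptibles equation gives susceptibles = 4*vax_rate + 5.
Substituting into the transmissibility equation gives transmissibility = 16*vax_rate + 34.
So incidence = -32*vax_rate - 69.
Linear in vax_rate, so extremes are at the endpoints: vax_rate = -2 gives incidence = -5; vax_rate = 13 gives incidence = -485.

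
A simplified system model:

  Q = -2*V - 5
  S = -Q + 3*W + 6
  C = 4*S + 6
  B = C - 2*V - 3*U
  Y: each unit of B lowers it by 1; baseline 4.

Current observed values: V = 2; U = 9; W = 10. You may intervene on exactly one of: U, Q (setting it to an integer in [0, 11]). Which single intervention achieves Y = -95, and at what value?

set Q = 5

Intervening on U: Y = 3*U - 178. Reaching -95 requires U = 83/3, not an integer.
Intervening on Q: with other inputs at their observed values, Y = 4*Q - 115. Solving for -95 gives Q = 5, within [0, 11].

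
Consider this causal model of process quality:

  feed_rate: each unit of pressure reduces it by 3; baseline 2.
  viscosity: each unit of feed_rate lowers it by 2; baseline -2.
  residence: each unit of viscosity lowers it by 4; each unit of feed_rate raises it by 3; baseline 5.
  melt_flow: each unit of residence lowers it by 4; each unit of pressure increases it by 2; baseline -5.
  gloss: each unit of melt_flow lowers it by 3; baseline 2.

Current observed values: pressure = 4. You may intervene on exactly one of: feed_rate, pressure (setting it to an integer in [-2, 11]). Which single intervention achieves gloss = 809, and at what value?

Intervening on feed_rate: with other inputs at their observed values, gloss = 132*feed_rate + 149. Solving for 809 gives feed_rate = 5, within [-2, 11].
Intervening on pressure: gloss = -402*pressure + 437. Reaching 809 requires pressure = -62/67, not an integer.

set feed_rate = 5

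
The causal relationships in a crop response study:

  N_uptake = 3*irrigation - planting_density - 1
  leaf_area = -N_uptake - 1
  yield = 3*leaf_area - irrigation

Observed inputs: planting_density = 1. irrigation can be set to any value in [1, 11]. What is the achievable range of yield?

-107 to -7

Substituting into the N_uptake equation gives N_uptake = 3*irrigation - 2.
So leaf_area = -3*irrigation + 1.
So yield = -10*irrigation + 3.
Linear in irrigation, so extremes are at the endpoints: irrigation = 1 gives yield = -7; irrigation = 11 gives yield = -107.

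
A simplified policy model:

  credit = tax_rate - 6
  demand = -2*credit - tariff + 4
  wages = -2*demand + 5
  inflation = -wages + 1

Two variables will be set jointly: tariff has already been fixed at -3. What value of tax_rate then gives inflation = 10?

tax_rate = 6

With tariff held at -3:
Substituting into the demand equation gives demand = -2*tax_rate + 19.
Substituting into the wages equation gives wages = 4*tax_rate - 33.
Substituting into the inflation equation gives inflation = -4*tax_rate + 34.
Solve -4*tax_rate + 34 = 10: tax_rate = (10 - 34) / -4 = 6.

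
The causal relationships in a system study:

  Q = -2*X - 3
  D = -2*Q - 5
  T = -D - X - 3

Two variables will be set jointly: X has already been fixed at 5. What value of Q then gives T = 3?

With X held at 5:
Intervening on Q fixes its value directly, overriding its dependence on X.
Substituting into the T equation gives T = 2*Q - 3.
Solve 2*Q - 3 = 3: Q = (3 + 3) / 2 = 3.

Q = 3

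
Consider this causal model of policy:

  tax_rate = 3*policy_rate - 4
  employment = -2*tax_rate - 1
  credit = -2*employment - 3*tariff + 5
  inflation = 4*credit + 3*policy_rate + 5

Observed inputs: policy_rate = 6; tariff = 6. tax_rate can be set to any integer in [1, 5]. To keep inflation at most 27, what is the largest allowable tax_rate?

Intervening on tax_rate fixes its value directly, overriding its dependence on policy_rate.
Substituting into the credit equation gives credit = 4*tax_rate - 11.
This gives inflation = 16*tax_rate - 21.
Require 16*tax_rate - 21 ≤ 27, so tax_rate ≤ 3.
The largest integer in [1, 5] satisfying this is 3.

tax_rate = 3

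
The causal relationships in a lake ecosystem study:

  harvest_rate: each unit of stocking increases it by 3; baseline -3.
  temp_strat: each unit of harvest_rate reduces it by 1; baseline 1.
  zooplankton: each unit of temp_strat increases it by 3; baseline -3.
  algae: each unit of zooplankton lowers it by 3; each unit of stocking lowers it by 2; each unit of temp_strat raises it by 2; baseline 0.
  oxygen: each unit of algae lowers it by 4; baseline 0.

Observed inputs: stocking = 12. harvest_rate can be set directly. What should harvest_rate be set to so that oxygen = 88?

Intervening on harvest_rate fixes its value directly, overriding its dependence on stocking.
Substituting into the zooplankton equation gives zooplankton = -3*harvest_rate.
Substituting into the algae equation gives algae = 7*harvest_rate - 22.
This gives oxygen = -28*harvest_rate + 88.
Solve -28*harvest_rate + 88 = 88: harvest_rate = (88 - 88) / -28 = 0.

harvest_rate = 0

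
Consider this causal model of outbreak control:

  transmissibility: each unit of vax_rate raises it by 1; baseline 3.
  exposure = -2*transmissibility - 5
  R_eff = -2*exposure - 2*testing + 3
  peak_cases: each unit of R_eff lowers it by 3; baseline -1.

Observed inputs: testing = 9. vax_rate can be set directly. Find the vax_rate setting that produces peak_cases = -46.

Substituting into the exposure equation gives exposure = -2*vax_rate - 11.
Substituting into the R_eff equation gives R_eff = 4*vax_rate + 7.
peak_cases becomes -12*vax_rate - 22.
Solve -12*vax_rate - 22 = -46: vax_rate = (-46 + 22) / -12 = 2.

vax_rate = 2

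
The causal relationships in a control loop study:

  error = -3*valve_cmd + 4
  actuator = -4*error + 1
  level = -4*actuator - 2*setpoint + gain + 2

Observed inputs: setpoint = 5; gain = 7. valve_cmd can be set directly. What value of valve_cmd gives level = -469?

Substituting into the actuator equation gives actuator = 12*valve_cmd - 15.
So level = -48*valve_cmd + 59.
Solve -48*valve_cmd + 59 = -469: valve_cmd = (-469 - 59) / -48 = 11.

valve_cmd = 11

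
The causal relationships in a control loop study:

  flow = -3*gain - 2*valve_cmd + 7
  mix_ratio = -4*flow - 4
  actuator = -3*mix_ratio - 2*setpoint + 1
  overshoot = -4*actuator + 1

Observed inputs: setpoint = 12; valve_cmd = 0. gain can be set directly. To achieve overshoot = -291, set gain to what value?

Substituting into the flow equation gives flow = -3*gain + 7.
mix_ratio becomes 12*gain - 32.
So actuator = -36*gain + 73.
Substituting into the overshoot equation gives overshoot = 144*gain - 291.
Solve 144*gain - 291 = -291: gain = (-291 + 291) / 144 = 0.

gain = 0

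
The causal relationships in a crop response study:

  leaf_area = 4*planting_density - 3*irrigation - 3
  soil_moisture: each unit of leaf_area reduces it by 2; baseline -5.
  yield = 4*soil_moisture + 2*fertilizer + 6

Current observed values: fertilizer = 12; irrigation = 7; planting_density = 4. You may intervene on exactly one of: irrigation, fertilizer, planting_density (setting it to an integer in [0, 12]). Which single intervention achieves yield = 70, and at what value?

Intervening on irrigation: yield = 24*irrigation - 94. Reaching 70 requires irrigation = 41/6, not an integer.
Intervening on fertilizer: with other inputs at their observed values, yield = 2*fertilizer + 50. Solving for 70 gives fertilizer = 10, within [0, 12].
Intervening on planting_density: yield = -32*planting_density + 202. Reaching 70 requires planting_density = 33/8, not an integer.

set fertilizer = 10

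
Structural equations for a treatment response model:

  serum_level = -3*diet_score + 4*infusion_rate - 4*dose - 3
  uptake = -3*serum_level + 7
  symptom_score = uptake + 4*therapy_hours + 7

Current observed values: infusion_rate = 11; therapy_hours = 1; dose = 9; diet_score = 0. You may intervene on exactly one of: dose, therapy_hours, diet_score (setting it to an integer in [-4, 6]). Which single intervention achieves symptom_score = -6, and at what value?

Intervening on dose: symptom_score = 12*dose - 105. Reaching -6 requires dose = 33/4, not an integer.
Intervening on therapy_hours: symptom_score = 4*therapy_hours - 1. Reaching -6 requires therapy_hours = -5/4, not an integer.
Intervening on diet_score: with other inputs at their observed values, symptom_score = 9*diet_score + 3. Solving for -6 gives diet_score = -1, within [-4, 6].

set diet_score = -1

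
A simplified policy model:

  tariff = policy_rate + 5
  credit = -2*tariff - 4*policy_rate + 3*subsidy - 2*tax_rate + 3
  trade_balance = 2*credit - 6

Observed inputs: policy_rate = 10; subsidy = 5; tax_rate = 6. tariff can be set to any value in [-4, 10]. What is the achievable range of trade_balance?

-114 to -58

Intervening on tariff fixes its value directly, overriding its dependence on policy_rate.
Substituting into the credit equation gives credit = -2*tariff - 34.
Substituting into the trade_balance equation gives trade_balance = -4*tariff - 74.
Linear in tariff, so extremes are at the endpoints: tariff = -4 gives trade_balance = -58; tariff = 10 gives trade_balance = -114.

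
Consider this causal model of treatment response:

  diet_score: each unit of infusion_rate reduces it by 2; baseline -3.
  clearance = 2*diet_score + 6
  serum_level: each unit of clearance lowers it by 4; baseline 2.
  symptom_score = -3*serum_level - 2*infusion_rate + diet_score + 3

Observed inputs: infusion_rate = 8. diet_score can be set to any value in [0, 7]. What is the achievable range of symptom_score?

53 to 228

Intervening on diet_score fixes its value directly, overriding its dependence on infusion_rate.
Substituting into the serum_level equation gives serum_level = -8*diet_score - 22.
symptom_score becomes 25*diet_score + 53.
Linear in diet_score, so extremes are at the endpoints: diet_score = 0 gives symptom_score = 53; diet_score = 7 gives symptom_score = 228.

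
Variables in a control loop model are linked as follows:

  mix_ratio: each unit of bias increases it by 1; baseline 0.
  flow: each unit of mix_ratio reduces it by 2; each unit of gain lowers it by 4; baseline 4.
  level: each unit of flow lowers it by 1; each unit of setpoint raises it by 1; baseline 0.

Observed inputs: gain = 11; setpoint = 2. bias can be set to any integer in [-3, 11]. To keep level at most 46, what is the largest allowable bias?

bias = 2

Substituting into the flow equation gives flow = -2*bias - 40.
Substituting into the level equation gives level = 2*bias + 42.
Require 2*bias + 42 ≤ 46, so bias ≤ 2.
The largest integer in [-3, 11] satisfying this is 2.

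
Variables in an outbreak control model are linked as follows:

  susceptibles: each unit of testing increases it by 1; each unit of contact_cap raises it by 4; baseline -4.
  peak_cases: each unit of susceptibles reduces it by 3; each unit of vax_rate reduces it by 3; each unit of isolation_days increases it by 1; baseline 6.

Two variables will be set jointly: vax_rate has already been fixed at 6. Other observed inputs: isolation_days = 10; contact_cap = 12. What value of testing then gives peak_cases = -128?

With vax_rate held at 6:
Substituting into the susceptibles equation gives susceptibles = testing + 44.
This gives peak_cases = -3*testing - 134.
Solve -3*testing - 134 = -128: testing = (-128 + 134) / -3 = -2.

testing = -2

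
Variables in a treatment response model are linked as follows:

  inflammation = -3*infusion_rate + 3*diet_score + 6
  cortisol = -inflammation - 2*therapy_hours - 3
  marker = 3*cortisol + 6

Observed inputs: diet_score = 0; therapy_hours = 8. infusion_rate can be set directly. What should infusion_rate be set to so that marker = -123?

infusion_rate = -6

Substituting into the inflammation equation gives inflammation = -3*infusion_rate + 6.
Substituting into the cortisol equation gives cortisol = 3*infusion_rate - 25.
marker becomes 9*infusion_rate - 69.
Solve 9*infusion_rate - 69 = -123: infusion_rate = (-123 + 69) / 9 = -6.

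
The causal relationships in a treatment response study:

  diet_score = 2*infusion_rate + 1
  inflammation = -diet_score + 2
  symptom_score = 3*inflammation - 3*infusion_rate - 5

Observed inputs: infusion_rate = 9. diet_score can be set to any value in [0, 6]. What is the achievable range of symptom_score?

Intervening on diet_score fixes its value directly, overriding its dependence on infusion_rate.
Substituting into the symptom_score equation gives symptom_score = -3*diet_score - 26.
Linear in diet_score, so extremes are at the endpoints: diet_score = 0 gives symptom_score = -26; diet_score = 6 gives symptom_score = -44.

-44 to -26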